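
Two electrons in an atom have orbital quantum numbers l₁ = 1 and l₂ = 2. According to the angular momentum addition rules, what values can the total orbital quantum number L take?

By the triangle rule, |l₁ − l₂| ≤ L ≤ l₁ + l₂.
So L can be 1, 2, 3.

L = 1, 2, 3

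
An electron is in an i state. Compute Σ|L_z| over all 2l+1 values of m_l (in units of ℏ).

An i state has l = 6.
m_l ∈ {-6, -5, -4, -3, -2, -1, 0, 1, 2, 3, 4, 5, 6}.
Σ|m_l| = 2·6(6+1)/2 = 42.

Σ|L_z| = 42 ℏ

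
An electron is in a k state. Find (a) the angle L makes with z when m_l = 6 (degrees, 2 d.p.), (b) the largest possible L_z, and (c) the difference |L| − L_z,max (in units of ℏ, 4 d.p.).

θ(m_l=6) ≈ 36.70°; L_z,max = 7ℏ; |L|−L_z,max ≈ 0.4833ℏ

A k state has l = 7.
For m_l = 6: cos θ = 6/√56, θ ≈ 36.70°.
L_z,max = lℏ = 7ℏ.
|L| − L_z,max = (2√14 − 7)ℏ ≈ 0.4833ℏ.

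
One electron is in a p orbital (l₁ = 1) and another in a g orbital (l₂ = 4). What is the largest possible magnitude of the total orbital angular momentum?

|L_tot|_max = √30 ℏ ≈ 5.477ℏ

Angular momentum addition gives L = |l₁ − l₂|, …, l₁ + l₂.
L ∈ {3, 4, 5}.
The largest magnitude corresponds to L = 5: |L_tot| = ℏ√(5·6) = √30 ℏ.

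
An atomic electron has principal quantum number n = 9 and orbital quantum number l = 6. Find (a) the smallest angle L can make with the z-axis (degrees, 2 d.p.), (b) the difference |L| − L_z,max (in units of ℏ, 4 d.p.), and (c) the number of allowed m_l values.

cos θ_min = 6/√42, so θ_min ≈ 22.21°.
|L| − L_z,max = (√42 − 6)ℏ ≈ 0.4807ℏ.
There are 2l+1 = 13 values of m_l.

θ_min ≈ 22.21°; |L|−L_z,max ≈ 0.4807ℏ; 13 values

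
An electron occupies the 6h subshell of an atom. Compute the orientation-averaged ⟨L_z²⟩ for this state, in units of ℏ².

6h means n = 6, l = 5.
The allowed m_l values are -5, -4, -3, -2, -1, 0, 1, 2, 3, 4, 5.
Average of L_z² over 11 states: 110/11 ℏ² = 10 ℏ².

⟨L_z²⟩ = 10 ℏ²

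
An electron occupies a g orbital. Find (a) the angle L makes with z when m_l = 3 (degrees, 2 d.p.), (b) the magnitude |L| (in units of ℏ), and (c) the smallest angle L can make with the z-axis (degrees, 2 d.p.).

A g state has l = 4.
For m_l = 3: cos θ = 3/√20, θ ≈ 47.87°.
|L| = ℏ√(4·5) = 2√5 ℏ ≈ 4.472ℏ.
cos θ_min = 4/√20, so θ_min ≈ 26.57°.

θ(m_l=3) ≈ 47.87°; |L| = 2√5 ℏ ≈ 4.472ℏ; θ_min ≈ 26.57°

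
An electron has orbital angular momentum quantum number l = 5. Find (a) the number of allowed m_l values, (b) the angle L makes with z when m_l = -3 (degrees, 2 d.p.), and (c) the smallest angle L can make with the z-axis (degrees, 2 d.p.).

11 values; θ(m_l=-3) ≈ 123.21°; θ_min ≈ 24.09°

There are 2l+1 = 11 values of m_l.
For m_l = -3: cos θ = -3/√30, θ ≈ 123.21°.
cos θ_min = 5/√30, so θ_min ≈ 24.09°.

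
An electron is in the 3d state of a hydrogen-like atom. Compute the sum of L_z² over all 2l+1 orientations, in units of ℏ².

Σ(L_z)² = 10 ℏ²

3d means n = 3, l = 2.
The allowed m_l values are -2, -1, 0, 1, 2.
Summing m² from −2 to 2: Σ m_l² = 10.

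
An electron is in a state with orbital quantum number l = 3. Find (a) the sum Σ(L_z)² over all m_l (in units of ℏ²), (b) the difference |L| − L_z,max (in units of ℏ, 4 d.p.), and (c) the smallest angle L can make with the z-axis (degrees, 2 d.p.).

Σ m_l² = 28, so Σ(L_z)² = 28 ℏ².
|L| − L_z,max = (2√3 − 3)ℏ ≈ 0.4641ℏ.
cos θ_min = 3/√12, so θ_min ≈ 30.00°.

Σ(L_z)² = 28 ℏ²; |L|−L_z,max ≈ 0.4641ℏ; θ_min ≈ 30.00°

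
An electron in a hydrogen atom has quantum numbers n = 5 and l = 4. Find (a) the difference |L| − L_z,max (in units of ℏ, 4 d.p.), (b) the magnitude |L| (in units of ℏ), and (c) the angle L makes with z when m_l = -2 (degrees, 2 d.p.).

|L|−L_z,max ≈ 0.4721ℏ; |L| = 2√5 ℏ ≈ 4.472ℏ; θ(m_l=-2) ≈ 116.57°

|L| − L_z,max = (2√5 − 4)ℏ ≈ 0.4721ℏ.
|L| = ℏ√(4·5) = 2√5 ℏ ≈ 4.472ℏ.
For m_l = -2: cos θ = -2/√20, θ ≈ 116.57°.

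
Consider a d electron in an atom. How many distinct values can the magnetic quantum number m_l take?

5

A d state has l = 2.
The number of m_l values is 2l + 1 = 2·2 + 1 = 5.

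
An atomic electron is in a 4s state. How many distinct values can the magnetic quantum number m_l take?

For 4s, l = 0.
The number of m_l values is 2l + 1 = 2·0 + 1 = 1.

1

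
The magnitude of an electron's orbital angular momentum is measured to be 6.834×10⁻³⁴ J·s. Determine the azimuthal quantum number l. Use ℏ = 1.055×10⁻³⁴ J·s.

In units of ℏ, |L| ≈ 6.478.
(|L|/ℏ)² = l(l+1) ≈ 41.96 ⇒ l = 6.

l = 6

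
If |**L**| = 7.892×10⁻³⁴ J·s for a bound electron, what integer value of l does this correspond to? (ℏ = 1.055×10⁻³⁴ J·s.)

l = 7

Dividing by ℏ: |L|/ℏ ≈ 7.481.
l(l+1) ≈ 7.481² ≈ 55.96, so l = 7.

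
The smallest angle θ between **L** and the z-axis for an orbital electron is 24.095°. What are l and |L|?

cos²θ_min = l/(l+1) = 0.8333.
Thus l = 0.8333/(1 − 0.8333) ≈ 5.
Then |L| = ℏ√(5·6) = √30 ℏ.

l = 5, |L| = √30 ℏ ≈ 5.477ℏ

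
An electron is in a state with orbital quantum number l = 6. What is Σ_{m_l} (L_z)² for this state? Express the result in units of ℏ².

Σ(L_z)² = 182 ℏ²

m_l runs from −6 to 6, i.e. {-6, -5, -4, -3, -2, -1, 0, 1, 2, 3, 4, 5, 6}.
Σ m_l² = 2·(1 + 4 + 9 + 16 + 25 + 36) = 182.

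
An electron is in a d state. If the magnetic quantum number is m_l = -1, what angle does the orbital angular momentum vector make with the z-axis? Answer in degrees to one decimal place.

For a d orbital, l = 2.
|L| = √(l(l+1)) ℏ = √6 ℏ.
L_z = m_l ℏ = −1ℏ.
cos θ = L_z/|L| = -1/√6, so θ ≈ 114.1°.

θ ≈ 114.1°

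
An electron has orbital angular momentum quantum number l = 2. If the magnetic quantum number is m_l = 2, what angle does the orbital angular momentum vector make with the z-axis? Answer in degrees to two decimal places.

|L| = ℏ√(l(l+1)) = √6 ℏ.
L_z = m_l ℏ = 2ℏ.
cos θ = L_z/|L| = 2/√6, so θ ≈ 35.26°.

θ ≈ 35.26°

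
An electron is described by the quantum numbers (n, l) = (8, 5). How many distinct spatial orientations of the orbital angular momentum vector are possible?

The number of m_l values is 2l + 1 = 2·5 + 1 = 11.

11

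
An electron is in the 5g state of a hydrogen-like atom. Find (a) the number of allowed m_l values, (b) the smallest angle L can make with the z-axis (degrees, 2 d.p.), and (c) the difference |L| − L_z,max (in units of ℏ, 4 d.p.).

5g means n = 5, l = 4.
There are 2l+1 = 9 values of m_l.
cos θ_min = 4/√20, so θ_min ≈ 26.57°.
|L| − L_z,max = (2√5 − 4)ℏ ≈ 0.4721ℏ.

9 values; θ_min ≈ 26.57°; |L|−L_z,max ≈ 0.4721ℏ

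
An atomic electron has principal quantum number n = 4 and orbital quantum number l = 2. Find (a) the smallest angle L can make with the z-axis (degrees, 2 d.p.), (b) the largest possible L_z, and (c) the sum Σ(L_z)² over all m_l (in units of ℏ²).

θ_min ≈ 35.26°; L_z,max = 2ℏ; Σ(L_z)² = 10 ℏ²

cos θ_min = 2/√6, so θ_min ≈ 35.26°.
L_z,max = lℏ = 2ℏ.
Σ m_l² = 10, so Σ(L_z)² = 10 ℏ².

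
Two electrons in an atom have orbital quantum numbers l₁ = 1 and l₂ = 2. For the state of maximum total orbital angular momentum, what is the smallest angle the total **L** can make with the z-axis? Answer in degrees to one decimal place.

θ_min ≈ 30.0°

Angular momentum addition gives L = |l₁ − l₂|, …, l₁ + l₂.
So L can be 1, 2, 3.
The maximum is L = 3, with |L_tot| = ℏ√(3·4) = 2√3 ℏ.
The minimum angle with z is arccos(3/√12) ≈ 30.0°.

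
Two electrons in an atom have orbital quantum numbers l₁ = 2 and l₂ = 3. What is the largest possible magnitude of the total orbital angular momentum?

|L_tot|_max = √30 ℏ ≈ 5.477ℏ

By the triangle rule, |l₁ − l₂| ≤ L ≤ l₁ + l₂.
So L can be 1, 2, 3, 4, 5.
The largest magnitude corresponds to L = 5: |L_tot| = ℏ√(5·6) = √30 ℏ.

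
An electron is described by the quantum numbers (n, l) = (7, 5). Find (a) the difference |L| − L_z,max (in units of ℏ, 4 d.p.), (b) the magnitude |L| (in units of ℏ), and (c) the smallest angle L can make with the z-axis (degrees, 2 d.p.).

|L|−L_z,max ≈ 0.4772ℏ; |L| = √30 ℏ ≈ 5.477ℏ; θ_min ≈ 24.09°

|L| − L_z,max = (√30 − 5)ℏ ≈ 0.4772ℏ.
|L| = ℏ√(5·6) = √30 ℏ ≈ 5.477ℏ.
cos θ_min = 5/√30, so θ_min ≈ 24.09°.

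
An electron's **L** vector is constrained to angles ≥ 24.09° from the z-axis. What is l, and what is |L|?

cos θ_min = l/√(l(l+1)) = √(l/(l+1)), so l/(l+1) = cos²(24.09°) = 0.8334.
Solving: l = 5.
Then |L| = ℏ√(5·6) = √30 ℏ.

l = 5, |L| = √30 ℏ ≈ 5.477ℏ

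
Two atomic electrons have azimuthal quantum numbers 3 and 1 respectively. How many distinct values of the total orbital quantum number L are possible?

3

L runs from |3 − 1| = 2 to 3 + 1 = 4.
Allowed values: L = 2, 3, 4.
That is 3 values.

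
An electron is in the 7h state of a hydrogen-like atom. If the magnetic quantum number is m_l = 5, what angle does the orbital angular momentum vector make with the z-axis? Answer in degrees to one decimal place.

7h means n = 7, l = 5.
|L| = ℏ√(l(l+1)) = √30 ℏ.
L_z = m_l ℏ = 5ℏ.
cos θ = L_z/|L| = 5/√30, so θ ≈ 24.1°.

θ ≈ 24.1°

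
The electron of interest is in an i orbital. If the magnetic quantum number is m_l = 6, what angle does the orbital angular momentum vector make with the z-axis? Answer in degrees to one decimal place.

θ ≈ 22.2°

For an i orbital, l = 6.
|L| = ℏ√(l(l+1)) = √42 ℏ.
L_z = m_l ℏ = 6ℏ.
cos θ = L_z/|L| = 6/√42, so θ ≈ 22.2°.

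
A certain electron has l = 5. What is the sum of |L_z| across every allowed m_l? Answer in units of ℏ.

m_l runs from −5 to 5, i.e. {-5, -4, -3, -2, -1, 0, 1, 2, 3, 4, 5}.
Σ|m_l| = l(l+1) = 30.

Σ|L_z| = 30 ℏ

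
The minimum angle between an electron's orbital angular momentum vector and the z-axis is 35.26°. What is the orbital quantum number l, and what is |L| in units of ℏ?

At minimum angle, m_l = l, so cos θ = l/√(l(l+1)); cos²θ = l/(l+1) = 0.6667.
l = cos²θ/sin²θ ≈ 2.
Then |L| = ℏ√(2·3) = √6 ℏ.

l = 2, |L| = √6 ℏ ≈ 2.449ℏ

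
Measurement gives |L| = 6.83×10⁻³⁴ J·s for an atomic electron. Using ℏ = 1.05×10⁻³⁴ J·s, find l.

l = 6

|L|/ℏ = (6.83×10⁻³⁴)/(1.05×10⁻³⁴) ≈ 6.505.
(|L|/ℏ)² = l(l+1) ≈ 42.31 ⇒ l = 6.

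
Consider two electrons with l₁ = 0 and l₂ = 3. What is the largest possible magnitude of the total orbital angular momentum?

|L_tot|_max = 2√3 ℏ ≈ 3.464ℏ

By the triangle rule, |l₁ − l₂| ≤ L ≤ l₁ + l₂.
L ∈ {3}.
The largest magnitude corresponds to L = 3: |L_tot| = ℏ√(3·4) = 2√3 ℏ.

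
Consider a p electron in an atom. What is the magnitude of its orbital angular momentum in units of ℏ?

|L| = √2 ℏ ≈ 1.414ℏ

A p state has l = 1.
|L| = ℏ√(l(l+1)) = ℏ√(1·2) = √2 ℏ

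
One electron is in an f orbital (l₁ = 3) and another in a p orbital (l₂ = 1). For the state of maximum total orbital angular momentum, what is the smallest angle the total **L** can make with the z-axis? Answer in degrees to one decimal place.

θ_min ≈ 26.6°

The total orbital quantum number L ranges from |l₁ − l₂| to l₁ + l₂ in integer steps.
L ∈ {2, 3, 4}.
The maximum is L = 4, with |L_tot| = ℏ√(4·5) = 2√5 ℏ.
The minimum angle with z is arccos(4/√20) ≈ 26.6°.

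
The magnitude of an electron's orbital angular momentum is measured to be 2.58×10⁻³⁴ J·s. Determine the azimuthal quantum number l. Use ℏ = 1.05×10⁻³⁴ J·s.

l = 2

Dividing by ℏ: |L|/ℏ ≈ 2.457.
(|L|/ℏ)² = l(l+1) ≈ 6.04 ⇒ l = 2.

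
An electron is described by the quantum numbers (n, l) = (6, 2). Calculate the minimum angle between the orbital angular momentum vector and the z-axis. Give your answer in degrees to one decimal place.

|L| = ℏ√(l(l+1)) = √6 ℏ.
The smallest angle corresponds to the largest L_z, i.e. m_l = l = 2, giving L_z = 2ℏ.
cos θ_min = 2/√6, so θ_min ≈ 35.3°.

θ_min ≈ 35.3°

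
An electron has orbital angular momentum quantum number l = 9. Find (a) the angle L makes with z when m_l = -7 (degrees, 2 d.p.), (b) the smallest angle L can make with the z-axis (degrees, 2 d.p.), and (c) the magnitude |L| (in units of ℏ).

For m_l = -7: cos θ = -7/√90, θ ≈ 137.55°.
cos θ_min = 9/√90, so θ_min ≈ 18.43°.
|L| = ℏ√(9·10) = 3√10 ℏ ≈ 9.487ℏ.

θ(m_l=-7) ≈ 137.55°; θ_min ≈ 18.43°; |L| = 3√10 ℏ ≈ 9.487ℏ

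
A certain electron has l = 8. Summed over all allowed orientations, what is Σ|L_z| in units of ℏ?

Σ|L_z| = 72 ℏ

The allowed m_l values are -8, -7, -6, -5, -4, -3, -2, -1, 0, 1, 2, 3, 4, 5, 6, 7, 8.
Σ|m_l| = 2(1+2+…+8) = 72.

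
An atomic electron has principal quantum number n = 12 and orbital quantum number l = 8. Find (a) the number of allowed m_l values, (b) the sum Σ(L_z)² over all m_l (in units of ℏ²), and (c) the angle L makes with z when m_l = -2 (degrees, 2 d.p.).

17 values; Σ(L_z)² = 408 ℏ²; θ(m_l=-2) ≈ 103.63°

There are 2l+1 = 17 values of m_l.
Σ m_l² = 408, so Σ(L_z)² = 408 ℏ².
For m_l = -2: cos θ = -2/√72, θ ≈ 103.63°.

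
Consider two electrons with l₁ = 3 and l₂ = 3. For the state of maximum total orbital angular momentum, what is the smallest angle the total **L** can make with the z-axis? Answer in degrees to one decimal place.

The total orbital quantum number L ranges from |l₁ − l₂| to l₁ + l₂ in integer steps.
Allowed values: L = 0, 1, 2, 3, 4, 5, 6.
The maximum is L = 6, with |L_tot| = ℏ√(6·7) = √42 ℏ.
The minimum angle with z is arccos(6/√42) ≈ 22.2°.

θ_min ≈ 22.2°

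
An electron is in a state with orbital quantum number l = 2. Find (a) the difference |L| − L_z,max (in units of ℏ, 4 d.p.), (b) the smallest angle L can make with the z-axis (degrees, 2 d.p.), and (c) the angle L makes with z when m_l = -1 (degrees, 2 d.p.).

|L|−L_z,max ≈ 0.4495ℏ; θ_min ≈ 35.26°; θ(m_l=-1) ≈ 114.09°

|L| − L_z,max = (√6 − 2)ℏ ≈ 0.4495ℏ.
cos θ_min = 2/√6, so θ_min ≈ 35.26°.
For m_l = -1: cos θ = -1/√6, θ ≈ 114.09°.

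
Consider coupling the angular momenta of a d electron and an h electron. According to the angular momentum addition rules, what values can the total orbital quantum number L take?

The total orbital quantum number L ranges from |l₁ − l₂| to l₁ + l₂ in integer steps.
So L can be 3, 4, 5, 6, 7.

L = 3, 4, 5, 6, 7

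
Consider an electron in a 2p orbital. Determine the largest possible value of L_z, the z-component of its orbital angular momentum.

L_z,max = 1ℏ

The 2p subshell has l = 1.
L_z = m_l ℏ with m_l ∈ {−1, …, 1}; the maximum is m_l = 1.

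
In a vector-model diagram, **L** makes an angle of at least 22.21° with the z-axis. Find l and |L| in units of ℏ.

cos²θ_min = l/(l+1) = 0.8571.
l = cos²θ/sin²θ ≈ 6.
Then |L| = ℏ√(6·7) = √42 ℏ.

l = 6, |L| = √42 ℏ ≈ 6.481ℏ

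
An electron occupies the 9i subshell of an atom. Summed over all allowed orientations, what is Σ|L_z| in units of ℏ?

For 9i, l = 6.
The allowed m_l values are -6, -5, -4, -3, -2, -1, 0, 1, 2, 3, 4, 5, 6.
Σ|m_l| = l(l+1) = 42.

Σ|L_z| = 42 ℏ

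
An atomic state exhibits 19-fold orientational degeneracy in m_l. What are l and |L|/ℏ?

l = 9, |L| = 3√10 ℏ ≈ 9.487ℏ

2l + 1 = 19 ⇒ l = 9.
|L| = ℏ√(l(l+1)) = ℏ√(9·10) = 3√10 ℏ.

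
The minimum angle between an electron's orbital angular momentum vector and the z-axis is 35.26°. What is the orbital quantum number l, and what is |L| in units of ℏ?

l = 2, |L| = √6 ℏ ≈ 2.449ℏ

cos²θ_min = l/(l+1) = 0.6667.
Solving: l = 2.
Then |L| = ℏ√(2·3) = √6 ℏ.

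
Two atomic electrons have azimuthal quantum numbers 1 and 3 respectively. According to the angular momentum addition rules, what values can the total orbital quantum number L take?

L = 2, 3, 4

By the triangle rule, |l₁ − l₂| ≤ L ≤ l₁ + l₂.
Allowed values: L = 2, 3, 4.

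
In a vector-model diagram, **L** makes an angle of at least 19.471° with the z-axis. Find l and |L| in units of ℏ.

l = 8, |L| = 6√2 ℏ ≈ 8.485ℏ

cos θ_min = l/√(l(l+1)) = √(l/(l+1)), so l/(l+1) = cos²(19.471°) = 0.8889.
Solving: l = 8.
Then |L| = ℏ√(8·9) = 6√2 ℏ.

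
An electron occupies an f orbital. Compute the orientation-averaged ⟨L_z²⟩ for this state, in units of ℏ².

⟨L_z²⟩ = 4 ℏ²

For an f orbital, l = 3.
The allowed m_l values are -3, -2, -1, 0, 1, 2, 3.
Average of L_z² over 7 states: 28/7 ℏ² = 4 ℏ².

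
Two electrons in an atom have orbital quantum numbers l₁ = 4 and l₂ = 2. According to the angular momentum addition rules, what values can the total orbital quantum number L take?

Angular momentum addition gives L = |l₁ − l₂|, …, l₁ + l₂.
So L can be 2, 3, 4, 5, 6.

L = 2, 3, 4, 5, 6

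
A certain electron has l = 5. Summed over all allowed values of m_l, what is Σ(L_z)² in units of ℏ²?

m_l ∈ {-5, -4, -3, -2, -1, 0, 1, 2, 3, 4, 5}.
Summing m² from −5 to 5: Σ m_l² = 110.

Σ(L_z)² = 110 ℏ²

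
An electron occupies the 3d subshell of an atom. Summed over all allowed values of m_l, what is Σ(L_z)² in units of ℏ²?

Σ(L_z)² = 10 ℏ²

For 3d, l = 2.
m_l ∈ {-2, -1, 0, 1, 2}.
Summing m² from −2 to 2: Σ m_l² = 10.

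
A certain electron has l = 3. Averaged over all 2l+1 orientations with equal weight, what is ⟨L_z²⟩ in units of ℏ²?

⟨L_z²⟩ = 4 ℏ²

The allowed m_l values are -3, -2, -1, 0, 1, 2, 3.
⟨L_z²⟩ = ℏ²·l(l+1)/3 = 4ℏ².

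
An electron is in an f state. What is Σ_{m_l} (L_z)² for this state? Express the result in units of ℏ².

Σ(L_z)² = 28 ℏ²

F corresponds to l = 3.
The allowed m_l values are -3, -2, -1, 0, 1, 2, 3.
Summing m² from −3 to 3: Σ m_l² = 28.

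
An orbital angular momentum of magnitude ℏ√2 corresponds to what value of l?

l = 1

|L| = ℏ√(l(l+1)), so l(l+1) = 2.
l² + l − 2 = 0 ⇒ l = 1.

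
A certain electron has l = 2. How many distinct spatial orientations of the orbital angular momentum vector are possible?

The number of m_l values is 2l + 1 = 2·2 + 1 = 5.

5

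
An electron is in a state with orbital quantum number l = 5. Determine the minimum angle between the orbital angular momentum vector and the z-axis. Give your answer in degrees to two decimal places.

θ_min ≈ 24.09°

|L| = ℏ√(l(l+1)) = √30 ℏ.
The smallest angle corresponds to the largest L_z, i.e. m_l = l = 5, giving L_z = 5ℏ.
cos θ_min = 5/√30, so θ_min ≈ 24.09°.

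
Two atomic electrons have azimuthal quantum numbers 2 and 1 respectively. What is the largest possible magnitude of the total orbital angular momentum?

|L_tot|_max = 2√3 ℏ ≈ 3.464ℏ

L runs from |2 − 1| = 1 to 2 + 1 = 3.
Allowed values: L = 1, 2, 3.
The largest magnitude corresponds to L = 3: |L_tot| = ℏ√(3·4) = 2√3 ℏ.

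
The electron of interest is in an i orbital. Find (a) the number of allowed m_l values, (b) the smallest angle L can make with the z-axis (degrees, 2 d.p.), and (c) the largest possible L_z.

The letter i corresponds to l = 6.
There are 2l+1 = 13 values of m_l.
cos θ_min = 6/√42, so θ_min ≈ 22.21°.
L_z,max = lℏ = 6ℏ.

13 values; θ_min ≈ 22.21°; L_z,max = 6ℏ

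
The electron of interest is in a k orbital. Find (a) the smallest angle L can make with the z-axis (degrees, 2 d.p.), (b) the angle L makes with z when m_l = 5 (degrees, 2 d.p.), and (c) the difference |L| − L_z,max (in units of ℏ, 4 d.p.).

A k state has l = 7.
cos θ_min = 7/√56, so θ_min ≈ 20.70°.
For m_l = 5: cos θ = 5/√56, θ ≈ 48.08°.
|L| − L_z,max = (2√14 − 7)ℏ ≈ 0.4833ℏ.

θ_min ≈ 20.70°; θ(m_l=5) ≈ 48.08°; |L|−L_z,max ≈ 0.4833ℏ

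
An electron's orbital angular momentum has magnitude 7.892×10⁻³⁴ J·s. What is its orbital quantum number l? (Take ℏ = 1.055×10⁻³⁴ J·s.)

l = 7

Dividing by ℏ: |L|/ℏ ≈ 7.481.
(|L|/ℏ)² = l(l+1) ≈ 55.96 ⇒ l = 7.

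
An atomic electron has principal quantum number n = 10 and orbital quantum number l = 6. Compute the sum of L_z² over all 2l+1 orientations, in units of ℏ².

Σ(L_z)² = 182 ℏ²

The allowed m_l values are -6, -5, -4, -3, -2, -1, 0, 1, 2, 3, 4, 5, 6.
Σ m_l² = 2·(1 + 4 + 9 + 16 + 25 + 36) = 182.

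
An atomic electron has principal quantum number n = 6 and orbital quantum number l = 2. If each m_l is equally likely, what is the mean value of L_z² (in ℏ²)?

⟨L_z²⟩ = 2 ℏ²

m_l runs from −2 to 2, i.e. {-2, -1, 0, 1, 2}.
Average of L_z² over 5 states: 10/5 ℏ² = 2 ℏ².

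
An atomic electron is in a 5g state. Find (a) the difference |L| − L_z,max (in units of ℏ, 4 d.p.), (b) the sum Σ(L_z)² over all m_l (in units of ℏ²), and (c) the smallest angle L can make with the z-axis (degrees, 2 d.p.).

5g means n = 5, l = 4.
|L| − L_z,max = (2√5 − 4)ℏ ≈ 0.4721ℏ.
Σ m_l² = 60, so Σ(L_z)² = 60 ℏ².
cos θ_min = 4/√20, so θ_min ≈ 26.57°.

|L|−L_z,max ≈ 0.4721ℏ; Σ(L_z)² = 60 ℏ²; θ_min ≈ 26.57°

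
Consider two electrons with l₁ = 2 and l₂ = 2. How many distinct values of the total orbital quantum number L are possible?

L runs from |2 − 2| = 0 to 2 + 2 = 4.
L ∈ {0, 1, 2, 3, 4}.
That is 5 values.

5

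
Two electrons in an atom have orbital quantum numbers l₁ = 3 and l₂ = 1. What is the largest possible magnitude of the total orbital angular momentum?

|L_tot|_max = 2√5 ℏ ≈ 4.472ℏ

L runs from |3 − 1| = 2 to 3 + 1 = 4.
So L can be 2, 3, 4.
The largest magnitude corresponds to L = 4: |L_tot| = ℏ√(4·5) = 2√5 ℏ.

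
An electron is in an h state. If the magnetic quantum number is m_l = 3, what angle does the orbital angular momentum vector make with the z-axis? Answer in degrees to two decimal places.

The letter h corresponds to l = 5.
|L| = ℏ√(l(l+1)) = √30 ℏ.
L_z = m_l ℏ = 3ℏ.
cos θ = L_z/|L| = 3/√30, so θ ≈ 56.79°.

θ ≈ 56.79°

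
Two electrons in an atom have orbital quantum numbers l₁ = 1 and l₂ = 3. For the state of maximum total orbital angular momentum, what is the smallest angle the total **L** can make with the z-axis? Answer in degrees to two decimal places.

By the triangle rule, |l₁ − l₂| ≤ L ≤ l₁ + l₂.
Allowed values: L = 2, 3, 4.
The maximum is L = 4, with |L_tot| = ℏ√(4·5) = 2√5 ℏ.
The minimum angle with z is arccos(4/√20) ≈ 26.57°.

θ_min ≈ 26.57°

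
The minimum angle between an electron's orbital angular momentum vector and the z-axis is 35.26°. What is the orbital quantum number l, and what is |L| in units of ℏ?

l = 2, |L| = √6 ℏ ≈ 2.449ℏ

cos²θ_min = l/(l+1) = 0.6667.
Thus l = 0.6667/(1 − 0.6667) ≈ 2.
Then |L| = ℏ√(2·3) = √6 ℏ.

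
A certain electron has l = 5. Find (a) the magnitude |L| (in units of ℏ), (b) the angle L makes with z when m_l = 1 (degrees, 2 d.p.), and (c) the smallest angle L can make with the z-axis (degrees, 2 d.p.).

|L| = √30 ℏ ≈ 5.477ℏ; θ(m_l=1) ≈ 79.48°; θ_min ≈ 24.09°

|L| = ℏ√(5·6) = √30 ℏ ≈ 5.477ℏ.
For m_l = 1: cos θ = 1/√30, θ ≈ 79.48°.
cos θ_min = 5/√30, so θ_min ≈ 24.09°.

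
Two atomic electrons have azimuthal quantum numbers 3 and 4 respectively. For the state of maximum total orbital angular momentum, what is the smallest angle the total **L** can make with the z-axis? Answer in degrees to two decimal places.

θ_min ≈ 20.70°

Angular momentum addition gives L = |l₁ − l₂|, …, l₁ + l₂.
So L can be 1, 2, 3, 4, 5, 6, 7.
The maximum is L = 7, with |L_tot| = ℏ√(7·8) = 2√14 ℏ.
The minimum angle with z is arccos(7/√56) ≈ 20.70°.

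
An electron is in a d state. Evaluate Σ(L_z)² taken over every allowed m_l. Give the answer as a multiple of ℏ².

Σ(L_z)² = 10 ℏ²

For a d orbital, l = 2.
The allowed m_l values are -2, -1, 0, 1, 2.
Σ m_l² = 2·(1 + 4) = 10.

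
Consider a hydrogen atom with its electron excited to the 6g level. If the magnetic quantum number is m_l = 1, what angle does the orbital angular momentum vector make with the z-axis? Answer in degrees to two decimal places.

The 6g level has l = 4.
|L| = √(l(l+1)) ℏ = 2√5 ℏ.
L_z = m_l ℏ = 1ℏ.
cos θ = L_z/|L| = 1/√20, so θ ≈ 77.08°.

θ ≈ 77.08°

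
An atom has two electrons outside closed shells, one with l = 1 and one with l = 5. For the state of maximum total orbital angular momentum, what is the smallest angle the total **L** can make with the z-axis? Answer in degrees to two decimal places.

The total orbital quantum number L ranges from |l₁ − l₂| to l₁ + l₂ in integer steps.
L ∈ {4, 5, 6}.
The maximum is L = 6, with |L_tot| = ℏ√(6·7) = √42 ℏ.
The minimum angle with z is arccos(6/√42) ≈ 22.21°.

θ_min ≈ 22.21°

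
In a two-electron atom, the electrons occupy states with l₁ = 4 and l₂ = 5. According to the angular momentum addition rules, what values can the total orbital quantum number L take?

L = 1, 2, 3, 4, 5, 6, 7, 8, 9

L runs from |4 − 5| = 1 to 4 + 5 = 9.
Allowed values: L = 1, 2, 3, 4, 5, 6, 7, 8, 9.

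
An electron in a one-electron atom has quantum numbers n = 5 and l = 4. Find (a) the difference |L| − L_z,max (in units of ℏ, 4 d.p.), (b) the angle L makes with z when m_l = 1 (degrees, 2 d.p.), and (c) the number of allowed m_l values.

|L|−L_z,max ≈ 0.4721ℏ; θ(m_l=1) ≈ 77.08°; 9 values

|L| − L_z,max = (2√5 − 4)ℏ ≈ 0.4721ℏ.
For m_l = 1: cos θ = 1/√20, θ ≈ 77.08°.
There are 2l+1 = 9 values of m_l.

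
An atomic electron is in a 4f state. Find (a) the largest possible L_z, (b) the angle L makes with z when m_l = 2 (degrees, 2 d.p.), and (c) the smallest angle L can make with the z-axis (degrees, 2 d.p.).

The 4f subshell has l = 3.
L_z,max = lℏ = 3ℏ.
For m_l = 2: cos θ = 2/√12, θ ≈ 54.74°.
cos θ_min = 3/√12, so θ_min ≈ 30.00°.

L_z,max = 3ℏ; θ(m_l=2) ≈ 54.74°; θ_min ≈ 30.00°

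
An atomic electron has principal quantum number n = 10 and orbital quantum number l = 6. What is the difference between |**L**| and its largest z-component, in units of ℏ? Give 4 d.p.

|L| − L_z,max ≈ 0.4807ℏ

|L| = √42 ℏ ≈ 6.4807ℏ, while L_z,max = lℏ = 6ℏ.
The difference is (√42 − 6)ℏ ≈ 0.4807ℏ.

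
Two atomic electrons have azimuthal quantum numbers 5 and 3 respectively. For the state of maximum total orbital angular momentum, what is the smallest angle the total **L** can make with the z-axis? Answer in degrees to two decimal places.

θ_min ≈ 19.47°

L runs from |5 − 3| = 2 to 5 + 3 = 8.
L ∈ {2, 3, 4, 5, 6, 7, 8}.
The maximum is L = 8, with |L_tot| = ℏ√(8·9) = 6√2 ℏ.
The minimum angle with z is arccos(8/√72) ≈ 19.47°.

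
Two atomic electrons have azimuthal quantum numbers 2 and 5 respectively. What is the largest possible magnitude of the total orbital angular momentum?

By the triangle rule, |l₁ − l₂| ≤ L ≤ l₁ + l₂.
L ∈ {3, 4, 5, 6, 7}.
The largest magnitude corresponds to L = 7: |L_tot| = ℏ√(7·8) = 2√14 ℏ.

|L_tot|_max = 2√14 ℏ ≈ 7.483ℏ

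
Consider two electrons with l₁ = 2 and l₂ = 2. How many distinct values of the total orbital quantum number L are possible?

5

The total orbital quantum number L ranges from |l₁ − l₂| to l₁ + l₂ in integer steps.
So L can be 0, 1, 2, 3, 4.
That is 5 values.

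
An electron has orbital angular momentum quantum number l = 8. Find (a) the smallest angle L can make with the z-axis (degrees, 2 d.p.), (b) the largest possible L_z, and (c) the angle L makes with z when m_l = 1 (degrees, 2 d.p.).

θ_min ≈ 19.47°; L_z,max = 8ℏ; θ(m_l=1) ≈ 83.23°

cos θ_min = 8/√72, so θ_min ≈ 19.47°.
L_z,max = lℏ = 8ℏ.
For m_l = 1: cos θ = 1/√72, θ ≈ 83.23°.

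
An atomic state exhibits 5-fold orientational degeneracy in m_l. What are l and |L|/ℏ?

l = 2, |L| = √6 ℏ ≈ 2.449ℏ

Since there are 2l+1 = 5 values of m_l, l = 2.
|L| = ℏ√(l(l+1)) = ℏ√(2·3) = √6 ℏ.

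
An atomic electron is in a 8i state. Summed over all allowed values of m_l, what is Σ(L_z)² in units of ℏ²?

Σ(L_z)² = 182 ℏ²

8i means n = 8, l = 6.
m_l runs from −6 to 6, i.e. {-6, -5, -4, -3, -2, -1, 0, 1, 2, 3, 4, 5, 6}.
Σ m_l² = l(l+1)(2l+1)/3 = 6·7·13/3 = 182.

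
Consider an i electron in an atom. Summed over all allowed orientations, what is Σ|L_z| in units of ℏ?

The letter i corresponds to l = 6.
m_l ∈ {-6, -5, -4, -3, -2, -1, 0, 1, 2, 3, 4, 5, 6}.
Σ|m_l| = l(l+1) = 42.

Σ|L_z| = 42 ℏ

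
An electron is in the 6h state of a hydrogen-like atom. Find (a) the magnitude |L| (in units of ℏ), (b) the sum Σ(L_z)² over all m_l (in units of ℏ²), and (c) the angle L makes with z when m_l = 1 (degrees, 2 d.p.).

|L| = √30 ℏ ≈ 5.477ℏ; Σ(L_z)² = 110 ℏ²; θ(m_l=1) ≈ 79.48°

6h means n = 6, l = 5.
|L| = ℏ√(5·6) = √30 ℏ ≈ 5.477ℏ.
Σ m_l² = 110, so Σ(L_z)² = 110 ℏ².
For m_l = 1: cos θ = 1/√30, θ ≈ 79.48°.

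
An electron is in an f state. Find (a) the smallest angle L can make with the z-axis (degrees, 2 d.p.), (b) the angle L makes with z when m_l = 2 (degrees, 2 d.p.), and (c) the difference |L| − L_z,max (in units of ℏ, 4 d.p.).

θ_min ≈ 30.00°; θ(m_l=2) ≈ 54.74°; |L|−L_z,max ≈ 0.4641ℏ

For an f orbital, l = 3.
cos θ_min = 3/√12, so θ_min ≈ 30.00°.
For m_l = 2: cos θ = 2/√12, θ ≈ 54.74°.
|L| − L_z,max = (2√3 − 3)ℏ ≈ 0.4641ℏ.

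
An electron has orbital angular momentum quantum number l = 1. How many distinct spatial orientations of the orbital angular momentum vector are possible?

3

The number of m_l values is 2l + 1 = 2·1 + 1 = 3.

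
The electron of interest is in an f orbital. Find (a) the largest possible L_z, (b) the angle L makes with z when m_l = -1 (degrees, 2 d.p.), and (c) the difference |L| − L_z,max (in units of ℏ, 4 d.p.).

L_z,max = 3ℏ; θ(m_l=-1) ≈ 106.78°; |L|−L_z,max ≈ 0.4641ℏ

The letter f corresponds to l = 3.
L_z,max = lℏ = 3ℏ.
For m_l = -1: cos θ = -1/√12, θ ≈ 106.78°.
|L| − L_z,max = (2√3 − 3)ℏ ≈ 0.4641ℏ.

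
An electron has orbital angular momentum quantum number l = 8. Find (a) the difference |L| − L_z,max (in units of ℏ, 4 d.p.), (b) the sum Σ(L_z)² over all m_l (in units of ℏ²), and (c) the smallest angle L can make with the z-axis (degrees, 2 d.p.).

|L|−L_z,max ≈ 0.4853ℏ; Σ(L_z)² = 408 ℏ²; θ_min ≈ 19.47°

|L| − L_z,max = (6√2 − 8)ℏ ≈ 0.4853ℏ.
Σ m_l² = 408, so Σ(L_z)² = 408 ℏ².
cos θ_min = 8/√72, so θ_min ≈ 19.47°.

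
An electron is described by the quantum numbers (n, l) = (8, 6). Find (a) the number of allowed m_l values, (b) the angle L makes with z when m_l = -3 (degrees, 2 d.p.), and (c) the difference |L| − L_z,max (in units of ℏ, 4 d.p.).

There are 2l+1 = 13 values of m_l.
For m_l = -3: cos θ = -3/√42, θ ≈ 117.58°.
|L| − L_z,max = (√42 − 6)ℏ ≈ 0.4807ℏ.

13 values; θ(m_l=-3) ≈ 117.58°; |L|−L_z,max ≈ 0.4807ℏ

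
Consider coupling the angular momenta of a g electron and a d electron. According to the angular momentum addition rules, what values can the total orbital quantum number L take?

The total orbital quantum number L ranges from |l₁ − l₂| to l₁ + l₂ in integer steps.
L ∈ {2, 3, 4, 5, 6}.

L = 2, 3, 4, 5, 6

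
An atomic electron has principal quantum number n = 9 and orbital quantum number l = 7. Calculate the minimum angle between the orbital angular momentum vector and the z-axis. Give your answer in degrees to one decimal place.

|L| = ℏ√(l(l+1)) = 2√14 ℏ.
The smallest angle corresponds to the largest L_z, i.e. m_l = l = 7, giving L_z = 7ℏ.
cos θ_min = 7/√56, so θ_min ≈ 20.7°.

θ_min ≈ 20.7°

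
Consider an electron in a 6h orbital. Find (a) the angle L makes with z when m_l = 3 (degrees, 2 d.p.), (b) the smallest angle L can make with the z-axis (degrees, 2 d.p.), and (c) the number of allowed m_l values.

6h means n = 6, l = 5.
For m_l = 3: cos θ = 3/√30, θ ≈ 56.79°.
cos θ_min = 5/√30, so θ_min ≈ 24.09°.
There are 2l+1 = 11 values of m_l.

θ(m_l=3) ≈ 56.79°; θ_min ≈ 24.09°; 11 values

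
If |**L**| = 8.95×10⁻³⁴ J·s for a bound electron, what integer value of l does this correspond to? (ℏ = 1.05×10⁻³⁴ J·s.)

l = 8

In units of ℏ, |L| ≈ 8.524.
(|L|/ℏ)² = l(l+1) ≈ 72.66 ⇒ l = 8.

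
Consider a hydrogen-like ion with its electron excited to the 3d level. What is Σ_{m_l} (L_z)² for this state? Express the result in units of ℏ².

The 3d level has l = 2.
m_l runs from −2 to 2, i.e. {-2, -1, 0, 1, 2}.
Σ m_l² = 2·(1 + 4) = 10.

Σ(L_z)² = 10 ℏ²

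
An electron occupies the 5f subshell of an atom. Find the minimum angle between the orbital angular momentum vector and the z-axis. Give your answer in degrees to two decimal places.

5f means n = 5, l = 3.
|L| = ℏ√(l(l+1)) = 2√3 ℏ.
The smallest angle corresponds to the largest L_z, i.e. m_l = l = 3, giving L_z = 3ℏ.
cos θ_min = 3/√12, so θ_min ≈ 30.00°.

θ_min ≈ 30.00°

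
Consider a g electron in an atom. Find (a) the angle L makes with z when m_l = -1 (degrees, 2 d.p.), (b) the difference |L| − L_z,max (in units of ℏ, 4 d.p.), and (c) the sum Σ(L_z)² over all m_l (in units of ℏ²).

A g state has l = 4.
For m_l = -1: cos θ = -1/√20, θ ≈ 102.92°.
|L| − L_z,max = (2√5 − 4)ℏ ≈ 0.4721ℏ.
Σ m_l² = 60, so Σ(L_z)² = 60 ℏ².

θ(m_l=-1) ≈ 102.92°; |L|−L_z,max ≈ 0.4721ℏ; Σ(L_z)² = 60 ℏ²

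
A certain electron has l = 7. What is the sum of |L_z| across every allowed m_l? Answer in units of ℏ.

Σ|L_z| = 56 ℏ

m_l ∈ {-7, -6, -5, -4, -3, -2, -1, 0, 1, 2, 3, 4, 5, 6, 7}.
Σ|m_l| = l(l+1) = 56.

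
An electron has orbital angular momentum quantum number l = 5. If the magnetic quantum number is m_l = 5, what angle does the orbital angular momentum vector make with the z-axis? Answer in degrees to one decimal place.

θ ≈ 24.1°

|L| = √(l(l+1)) ℏ = √30 ℏ.
L_z = m_l ℏ = 5ℏ.
cos θ = L_z/|L| = 5/√30, so θ ≈ 24.1°.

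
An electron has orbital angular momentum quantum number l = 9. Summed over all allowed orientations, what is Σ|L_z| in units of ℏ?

Σ|L_z| = 90 ℏ

m_l runs from −9 to 9, i.e. {-9, -8, -7, -6, -5, -4, -3, -2, -1, 0, 1, 2, 3, 4, 5, 6, 7, 8, 9}.
Σ|m_l| = 2·9(9+1)/2 = 90.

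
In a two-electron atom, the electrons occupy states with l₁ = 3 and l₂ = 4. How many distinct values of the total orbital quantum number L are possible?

By the triangle rule, |l₁ − l₂| ≤ L ≤ l₁ + l₂.
So L can be 1, 2, 3, 4, 5, 6, 7.
That is 7 values.

7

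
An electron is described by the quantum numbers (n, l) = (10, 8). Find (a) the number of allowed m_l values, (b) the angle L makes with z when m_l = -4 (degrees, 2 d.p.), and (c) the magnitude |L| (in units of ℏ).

17 values; θ(m_l=-4) ≈ 118.13°; |L| = 6√2 ℏ ≈ 8.485ℏ

There are 2l+1 = 17 values of m_l.
For m_l = -4: cos θ = -4/√72, θ ≈ 118.13°.
|L| = ℏ√(8·9) = 6√2 ℏ ≈ 8.485ℏ.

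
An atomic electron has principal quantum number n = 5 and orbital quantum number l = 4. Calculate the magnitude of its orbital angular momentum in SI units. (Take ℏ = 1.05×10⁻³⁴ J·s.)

|L| = ℏ√(l(l+1)) = ℏ√(4·5) = 2√5 ℏ
Numerically, |L| = 4.472 × (1.05×10⁻³⁴ J·s) = 4.70×10⁻³⁴ J·s.

|L| = 4.70×10⁻³⁴ J·s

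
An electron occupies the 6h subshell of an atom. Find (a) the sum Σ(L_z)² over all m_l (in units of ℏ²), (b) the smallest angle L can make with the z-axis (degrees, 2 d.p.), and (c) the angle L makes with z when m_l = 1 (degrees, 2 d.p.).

Σ(L_z)² = 110 ℏ²; θ_min ≈ 24.09°; θ(m_l=1) ≈ 79.48°

6h means n = 6, l = 5.
Σ m_l² = 110, so Σ(L_z)² = 110 ℏ².
cos θ_min = 5/√30, so θ_min ≈ 24.09°.
For m_l = 1: cos θ = 1/√30, θ ≈ 79.48°.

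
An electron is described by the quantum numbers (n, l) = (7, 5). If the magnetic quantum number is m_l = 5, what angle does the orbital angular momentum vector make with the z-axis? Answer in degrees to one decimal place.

|L| = ℏ√(l(l+1)) = √30 ℏ.
L_z = m_l ℏ = 5ℏ.
cos θ = L_z/|L| = 5/√30, so θ ≈ 24.1°.

θ ≈ 24.1°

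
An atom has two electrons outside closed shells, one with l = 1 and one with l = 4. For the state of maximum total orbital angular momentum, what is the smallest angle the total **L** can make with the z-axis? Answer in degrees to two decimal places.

θ_min ≈ 24.09°

L runs from |1 − 4| = 3 to 1 + 4 = 5.
So L can be 3, 4, 5.
The maximum is L = 5, with |L_tot| = ℏ√(5·6) = √30 ℏ.
The minimum angle with z is arccos(5/√30) ≈ 24.09°.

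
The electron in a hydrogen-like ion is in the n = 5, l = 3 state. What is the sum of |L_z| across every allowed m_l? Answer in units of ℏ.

Σ|L_z| = 12 ℏ

The allowed m_l values are -3, -2, -1, 0, 1, 2, 3.
Σ|m_l| = 2(1+2+…+3) = 12.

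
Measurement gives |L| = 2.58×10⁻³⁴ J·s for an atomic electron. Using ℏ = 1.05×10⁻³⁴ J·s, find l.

l = 2

Dividing by ℏ: |L|/ℏ ≈ 2.457.
(|L|/ℏ)² = l(l+1) ≈ 6.04 ⇒ l = 2.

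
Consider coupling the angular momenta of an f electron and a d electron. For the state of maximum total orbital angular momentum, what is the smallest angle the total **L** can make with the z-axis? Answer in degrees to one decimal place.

L runs from |3 − 2| = 1 to 3 + 2 = 5.
L ∈ {1, 2, 3, 4, 5}.
The maximum is L = 5, with |L_tot| = ℏ√(5·6) = √30 ℏ.
The minimum angle with z is arccos(5/√30) ≈ 24.1°.

θ_min ≈ 24.1°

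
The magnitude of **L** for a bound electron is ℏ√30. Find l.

l = 5

|L| = ℏ√(l(l+1)), so l(l+1) = 30.
Solving: l = 5.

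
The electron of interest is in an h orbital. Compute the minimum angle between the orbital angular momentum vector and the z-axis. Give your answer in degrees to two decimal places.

θ_min ≈ 24.09°

For an h orbital, l = 5.
|L|² = l(l+1)ℏ² = 30ℏ², so |L| = √30 ℏ.
The smallest angle corresponds to the largest L_z, i.e. m_l = l = 5, giving L_z = 5ℏ.
cos θ_min = 5/√30, so θ_min ≈ 24.09°.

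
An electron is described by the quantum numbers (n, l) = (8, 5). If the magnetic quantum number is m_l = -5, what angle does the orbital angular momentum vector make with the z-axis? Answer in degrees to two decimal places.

|L|² = l(l+1)ℏ² = 30ℏ², so |L| = √30 ℏ.
L_z = m_l ℏ = −5ℏ.
cos θ = L_z/|L| = -5/√30, so θ ≈ 155.91°.

θ ≈ 155.91°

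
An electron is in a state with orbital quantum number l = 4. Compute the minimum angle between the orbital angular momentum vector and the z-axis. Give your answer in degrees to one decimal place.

θ_min ≈ 26.6°

|L| = ℏ√(l(l+1)) = 2√5 ℏ.
The smallest angle corresponds to the largest L_z, i.e. m_l = l = 4, giving L_z = 4ℏ.
cos θ_min = 4/√20, so θ_min ≈ 26.6°.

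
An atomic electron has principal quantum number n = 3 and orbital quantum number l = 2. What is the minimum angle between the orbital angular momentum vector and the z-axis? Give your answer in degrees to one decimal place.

|L|² = l(l+1)ℏ² = 6ℏ², so |L| = √6 ℏ.
The smallest angle corresponds to the largest L_z, i.e. m_l = l = 2, giving L_z = 2ℏ.
cos θ_min = 2/√6, so θ_min ≈ 35.3°.

θ_min ≈ 35.3°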